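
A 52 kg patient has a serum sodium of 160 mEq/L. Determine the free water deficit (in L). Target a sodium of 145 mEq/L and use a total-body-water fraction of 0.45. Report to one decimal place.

2.4 L

TBW = 0.45 · 52 = 23.4 L
Free water deficit = TBW · (Na/145 − 1)
= 23.4 · (160/145 − 1)
= 23.4 · 0.1034
= 2.42 L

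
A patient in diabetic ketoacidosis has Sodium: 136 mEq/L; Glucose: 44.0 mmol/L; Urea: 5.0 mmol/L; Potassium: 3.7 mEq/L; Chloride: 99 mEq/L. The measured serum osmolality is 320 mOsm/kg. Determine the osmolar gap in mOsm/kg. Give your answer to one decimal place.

-1.0 mOsm/kg

Calculated osmolality = 2·Na + glucose + urea
= 2·136 + 44 + 5
= 272 + 44 + 5
= 321 mOsm/kg ≈ 321.0 mOsm/kg
Osmolar gap = measured − calculated = 320 − 321.0 = -1.0 mOsm/kg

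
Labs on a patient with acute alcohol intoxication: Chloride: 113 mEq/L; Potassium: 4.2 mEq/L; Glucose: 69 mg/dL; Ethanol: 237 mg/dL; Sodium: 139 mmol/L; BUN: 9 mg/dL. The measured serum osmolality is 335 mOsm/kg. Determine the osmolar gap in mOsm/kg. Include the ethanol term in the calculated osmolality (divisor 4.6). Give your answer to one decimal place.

Calculated osmolality = 2·Na + glucose/18 + BUN/2.8 + ethanol/4.6
= 2·139 + 69/18 + 9/2.8 + 237/4.6
= 278 + 3.83 + 3.21 + 51.52
= 336.56 mOsm/kg ≈ 336.6 mOsm/kg
Osmolar gap = measured − calculated = 335 − 336.6 = -1.6 mOsm/kg

-1.6 mOsm/kg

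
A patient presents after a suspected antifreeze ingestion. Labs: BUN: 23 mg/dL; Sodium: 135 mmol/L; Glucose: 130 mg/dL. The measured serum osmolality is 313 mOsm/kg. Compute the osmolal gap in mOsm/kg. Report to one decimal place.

27.6 mOsm/kg

Calculated osmolality = 2·Na + glucose/18 + BUN/2.8
= 2·135 + 130/18 + 23/2.8
= 270 + 7.22 + 8.21
= 285.43 mOsm/kg ≈ 285.4 mOsm/kg
Osmolar gap = measured − calculated = 313 − 285.4 = 27.6 mOsm/kg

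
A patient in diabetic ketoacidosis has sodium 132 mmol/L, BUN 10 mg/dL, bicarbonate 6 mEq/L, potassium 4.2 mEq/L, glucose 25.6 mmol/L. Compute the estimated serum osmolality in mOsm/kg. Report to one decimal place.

293.2 mOsm/kg

Calculated osmolality = 2·Na + glucose + BUN/2.8
= 2·132 + 25.6 + 10/2.8
= 264 + 25.60 + 3.57
= 293.17 mOsm/kg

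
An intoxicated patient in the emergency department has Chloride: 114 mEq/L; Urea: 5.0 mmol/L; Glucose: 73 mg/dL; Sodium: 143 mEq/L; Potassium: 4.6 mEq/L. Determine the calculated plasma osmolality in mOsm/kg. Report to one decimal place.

Calculated osmolality = 2·Na + glucose/18 + urea
= 2·143 + 73/18 + 5
= 286 + 4.06 + 5
= 295.06 mOsm/kg

295.1 mOsm/kg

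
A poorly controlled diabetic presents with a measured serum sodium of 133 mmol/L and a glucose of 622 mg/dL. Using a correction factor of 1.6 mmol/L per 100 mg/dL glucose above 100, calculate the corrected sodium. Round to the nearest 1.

Corrected Na = measured Na + 1.6 · (glucose − 100)/100
= 133 + 1.6 · (622 − 100)/100
= 133 + 8.4
= 141.4 mmol/L

141 mmol/L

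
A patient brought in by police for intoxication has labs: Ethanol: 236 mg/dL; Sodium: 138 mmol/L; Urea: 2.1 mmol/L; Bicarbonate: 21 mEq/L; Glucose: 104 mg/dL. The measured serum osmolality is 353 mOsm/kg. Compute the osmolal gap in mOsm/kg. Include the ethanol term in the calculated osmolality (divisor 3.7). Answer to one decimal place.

5.3 mOsm/kg

Calculated osmolality = 2·Na + glucose/18 + urea + ethanol/3.7
= 2·138 + 104/18 + 2.1 + 236/3.7
= 276 + 5.78 + 2.10 + 63.78
= 347.66 mOsm/kg ≈ 347.7 mOsm/kg
Osmolar gap = measured − calculated = 353 − 347.7 = 5.3 mOsm/kg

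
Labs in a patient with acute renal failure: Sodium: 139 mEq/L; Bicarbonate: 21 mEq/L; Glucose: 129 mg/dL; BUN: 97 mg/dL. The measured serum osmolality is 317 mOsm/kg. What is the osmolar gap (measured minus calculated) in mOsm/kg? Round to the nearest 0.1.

Calculated osmolality = 2·Na + glucose/18 + BUN/2.8
= 2·139 + 129/18 + 97/2.8
= 278 + 7.17 + 34.64
= 319.81 mOsm/kg ≈ 319.8 mOsm/kg
Osmolar gap = measured − calculated = 317 − 319.8 = -2.8 mOsm/kg

-2.8 mOsm/kg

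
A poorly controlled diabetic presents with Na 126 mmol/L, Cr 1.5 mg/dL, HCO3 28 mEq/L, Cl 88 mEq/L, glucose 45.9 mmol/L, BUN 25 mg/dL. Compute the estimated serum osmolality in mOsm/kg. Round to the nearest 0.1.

306.8 mOsm/kg

Calculated osmolality = 2·Na + glucose + BUN/2.8
= 2·126 + 45.9 + 25/2.8
= 252 + 45.90 + 8.93
= 306.83 mOsm/kg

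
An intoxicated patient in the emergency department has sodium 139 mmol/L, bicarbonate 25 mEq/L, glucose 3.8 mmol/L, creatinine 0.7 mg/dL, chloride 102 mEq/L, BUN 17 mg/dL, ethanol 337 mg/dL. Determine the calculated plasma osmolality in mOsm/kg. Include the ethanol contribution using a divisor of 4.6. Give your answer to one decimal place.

361.1 mOsm/kg

Calculated osmolality = 2·Na + glucose + BUN/2.8 + ethanol/4.6
= 2·139 + 3.8 + 17/2.8 + 337/4.6
= 278 + 3.80 + 6.07 + 73.26
= 361.13 mOsm/kg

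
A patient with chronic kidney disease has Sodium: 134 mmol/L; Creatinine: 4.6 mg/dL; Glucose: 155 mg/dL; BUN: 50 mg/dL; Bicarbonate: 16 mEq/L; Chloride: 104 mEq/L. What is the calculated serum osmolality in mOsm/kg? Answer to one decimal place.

294.5 mOsm/kg

Calculated osmolality = 2·Na + glucose/18 + BUN/2.8
= 2·134 + 155/18 + 50/2.8
= 268 + 8.61 + 17.86
= 294.47 mOsm/kg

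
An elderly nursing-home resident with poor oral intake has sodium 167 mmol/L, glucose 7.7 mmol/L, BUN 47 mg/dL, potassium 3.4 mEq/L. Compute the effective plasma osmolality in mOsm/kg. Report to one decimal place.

341.7 mOsm/kg

Effective osmolality excludes urea (freely permeant across cell membranes):
2·Na + glucose
= 2·167 + 7.7
= 334 + 7.7
= 341.7 mOsm/kg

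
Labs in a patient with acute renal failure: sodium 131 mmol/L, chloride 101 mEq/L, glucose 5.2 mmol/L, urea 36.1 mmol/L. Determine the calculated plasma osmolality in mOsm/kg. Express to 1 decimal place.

Calculated osmolality = 2·Na + glucose + urea
= 2·131 + 5.2 + 36.1
= 262 + 5.20 + 36.10
= 303.3 mOsm/kg

303.3 mOsm/kg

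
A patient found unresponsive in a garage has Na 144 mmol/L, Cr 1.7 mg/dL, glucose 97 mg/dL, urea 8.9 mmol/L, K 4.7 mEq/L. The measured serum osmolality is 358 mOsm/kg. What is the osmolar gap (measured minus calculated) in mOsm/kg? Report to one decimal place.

Calculated osmolality = 2·Na + glucose/18 + urea
= 2·144 + 97/18 + 8.9
= 288 + 5.39 + 8.90
= 302.29 mOsm/kg ≈ 302.3 mOsm/kg
Osmolar gap = measured − calculated = 358 − 302.3 = 55.7 mOsm/kg

55.7 mOsm/kg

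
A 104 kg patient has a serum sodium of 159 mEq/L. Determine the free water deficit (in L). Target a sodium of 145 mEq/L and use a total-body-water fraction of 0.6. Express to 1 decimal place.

TBW = 0.6 · 104 = 62.4 L
Free water deficit = TBW · (Na/145 − 1)
= 62.4 · (159/145 − 1)
= 62.4 · 0.0966
= 6.03 L

6.0 L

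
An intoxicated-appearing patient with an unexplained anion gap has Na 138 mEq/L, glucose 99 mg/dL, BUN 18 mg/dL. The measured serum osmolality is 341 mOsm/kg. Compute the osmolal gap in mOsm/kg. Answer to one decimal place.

Calculated osmolality = 2·Na + glucose/18 + BUN/2.8
= 2·138 + 99/18 + 18/2.8
= 276 + 5.50 + 6.43
= 287.93 mOsm/kg ≈ 287.9 mOsm/kg
Osmolar gap = measured − calculated = 341 − 287.9 = 53.1 mOsm/kg

53.1 mOsm/kg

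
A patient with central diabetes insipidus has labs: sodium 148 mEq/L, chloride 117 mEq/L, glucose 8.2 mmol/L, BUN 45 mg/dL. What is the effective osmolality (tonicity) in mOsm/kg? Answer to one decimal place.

Effective osmolality excludes urea (freely permeant across cell membranes):
2·Na + glucose
= 2·148 + 8.2
= 296 + 8.2
= 304.2 mOsm/kg

304.2 mOsm/kg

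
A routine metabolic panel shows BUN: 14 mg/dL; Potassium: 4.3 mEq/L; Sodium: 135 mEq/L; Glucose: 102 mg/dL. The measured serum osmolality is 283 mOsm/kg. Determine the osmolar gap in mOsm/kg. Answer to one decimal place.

2.3 mOsm/kg

Calculated osmolality = 2·Na + glucose/18 + BUN/2.8
= 2·135 + 102/18 + 14/2.8
= 270 + 5.67 + 5
= 280.67 mOsm/kg ≈ 280.7 mOsm/kg
Osmolar gap = measured − calculated = 283 − 280.7 = 2.3 mOsm/kg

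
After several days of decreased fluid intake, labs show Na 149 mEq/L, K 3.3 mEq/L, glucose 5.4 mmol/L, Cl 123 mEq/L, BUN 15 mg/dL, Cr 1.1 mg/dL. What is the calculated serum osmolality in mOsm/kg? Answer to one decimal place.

308.8 mOsm/kg

Calculated osmolality = 2·Na + glucose + BUN/2.8
= 2·149 + 5.4 + 15/2.8
= 298 + 5.40 + 5.36
= 308.76 mOsm/kg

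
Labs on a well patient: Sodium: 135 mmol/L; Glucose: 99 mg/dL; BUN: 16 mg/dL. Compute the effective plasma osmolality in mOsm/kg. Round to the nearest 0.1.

275.5 mOsm/kg

Effective osmolality excludes urea (freely permeant across cell membranes):
2·Na + glucose/18
= 2·135 + 99/18
= 270 + 5.5
= 275.5 mOsm/kg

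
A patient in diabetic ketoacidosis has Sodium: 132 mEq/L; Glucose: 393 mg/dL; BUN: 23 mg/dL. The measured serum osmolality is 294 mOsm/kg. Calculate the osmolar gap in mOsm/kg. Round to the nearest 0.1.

0.0 mOsm/kg

Calculated osmolality = 2·Na + glucose/18 + BUN/2.8
= 2·132 + 393/18 + 23/2.8
= 264 + 21.83 + 8.21
= 294.04 mOsm/kg ≈ 294.0 mOsm/kg
Osmolar gap = measured − calculated = 294 − 294.0 = 0.0 mOsm/kg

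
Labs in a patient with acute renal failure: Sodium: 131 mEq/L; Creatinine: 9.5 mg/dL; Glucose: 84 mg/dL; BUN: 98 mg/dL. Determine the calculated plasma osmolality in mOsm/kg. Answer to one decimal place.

Calculated osmolality = 2·Na + glucose/18 + BUN/2.8
= 2·131 + 84/18 + 98/2.8
= 262 + 4.67 + 35
= 301.67 mOsm/kg

301.7 mOsm/kg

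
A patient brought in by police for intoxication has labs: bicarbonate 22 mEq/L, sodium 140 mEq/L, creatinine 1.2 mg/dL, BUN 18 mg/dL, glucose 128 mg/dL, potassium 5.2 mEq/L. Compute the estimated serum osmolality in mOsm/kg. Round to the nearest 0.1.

Calculated osmolality = 2·Na + glucose/18 + BUN/2.8
= 2·140 + 128/18 + 18/2.8
= 280 + 7.11 + 6.43
= 293.54 mOsm/kg

293.5 mOsm/kg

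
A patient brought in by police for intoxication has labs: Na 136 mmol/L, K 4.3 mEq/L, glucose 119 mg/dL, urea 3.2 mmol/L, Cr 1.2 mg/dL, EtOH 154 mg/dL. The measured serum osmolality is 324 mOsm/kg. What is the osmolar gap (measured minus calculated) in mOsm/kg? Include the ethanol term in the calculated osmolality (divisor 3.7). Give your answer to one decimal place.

Calculated osmolality = 2·Na + glucose/18 + urea + ethanol/3.7
= 2·136 + 119/18 + 3.2 + 154/3.7
= 272 + 6.61 + 3.20 + 41.62
= 323.43 mOsm/kg ≈ 323.4 mOsm/kg
Osmolar gap = measured − calculated = 324 − 323.4 = 0.6 mOsm/kg

0.6 mOsm/kg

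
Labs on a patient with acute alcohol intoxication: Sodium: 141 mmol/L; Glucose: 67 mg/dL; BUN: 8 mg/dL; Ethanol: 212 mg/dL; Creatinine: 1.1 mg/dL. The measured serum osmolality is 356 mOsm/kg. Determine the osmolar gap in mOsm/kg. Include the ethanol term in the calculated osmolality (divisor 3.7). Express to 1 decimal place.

10.1 mOsm/kg

Calculated osmolality = 2·Na + glucose/18 + BUN/2.8 + ethanol/3.7
= 2·141 + 67/18 + 8/2.8 + 212/3.7
= 282 + 3.72 + 2.86 + 57.30
= 345.88 mOsm/kg ≈ 345.9 mOsm/kg
Osmolar gap = measured − calculated = 356 − 345.9 = 10.1 mOsm/kg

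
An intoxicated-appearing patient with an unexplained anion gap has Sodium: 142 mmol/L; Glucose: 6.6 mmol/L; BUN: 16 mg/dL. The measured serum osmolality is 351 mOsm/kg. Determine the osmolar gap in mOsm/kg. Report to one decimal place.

Calculated osmolality = 2·Na + glucose + BUN/2.8
= 2·142 + 6.6 + 16/2.8
= 284 + 6.60 + 5.71
= 296.31 mOsm/kg ≈ 296.3 mOsm/kg
Osmolar gap = measured − calculated = 351 − 296.3 = 54.7 mOsm/kg

54.7 mOsm/kg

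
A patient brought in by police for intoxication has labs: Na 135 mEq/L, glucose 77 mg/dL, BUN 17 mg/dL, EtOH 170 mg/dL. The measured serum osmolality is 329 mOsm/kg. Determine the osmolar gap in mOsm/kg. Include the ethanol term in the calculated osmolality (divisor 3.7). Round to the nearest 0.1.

2.7 mOsm/kg

Calculated osmolality = 2·Na + glucose/18 + BUN/2.8 + ethanol/3.7
= 2·135 + 77/18 + 17/2.8 + 170/3.7
= 270 + 4.28 + 6.07 + 45.95
= 326.3 mOsm/kg ≈ 326.3 mOsm/kg
Osmolar gap = measured − calculated = 329 − 326.3 = 2.7 mOsm/kg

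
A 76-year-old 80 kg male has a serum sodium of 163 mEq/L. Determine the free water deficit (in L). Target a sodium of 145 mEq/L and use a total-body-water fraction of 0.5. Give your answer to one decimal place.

5.0 L

TBW = 0.5 · 80 = 40 L
Free water deficit = TBW · (Na/145 − 1)
= 40 · (163/145 − 1)
= 40 · 0.1241
= 4.96 L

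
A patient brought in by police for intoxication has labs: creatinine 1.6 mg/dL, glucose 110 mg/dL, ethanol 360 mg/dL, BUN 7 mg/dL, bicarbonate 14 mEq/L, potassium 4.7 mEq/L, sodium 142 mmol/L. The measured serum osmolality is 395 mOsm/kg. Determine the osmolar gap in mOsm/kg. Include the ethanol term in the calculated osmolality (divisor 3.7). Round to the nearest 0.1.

Calculated osmolality = 2·Na + glucose/18 + BUN/2.8 + ethanol/3.7
= 2·142 + 110/18 + 7/2.8 + 360/3.7
= 284 + 6.11 + 2.50 + 97.30
= 389.91 mOsm/kg ≈ 389.9 mOsm/kg
Osmolar gap = measured − calculated = 395 − 389.9 = 5.1 mOsm/kg

5.1 mOsm/kg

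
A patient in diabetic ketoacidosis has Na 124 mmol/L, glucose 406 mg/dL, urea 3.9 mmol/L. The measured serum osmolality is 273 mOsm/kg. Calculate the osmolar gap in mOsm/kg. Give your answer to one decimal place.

-1.5 mOsm/kg

Calculated osmolality = 2·Na + glucose/18 + urea
= 2·124 + 406/18 + 3.9
= 248 + 22.56 + 3.90
= 274.46 mOsm/kg ≈ 274.5 mOsm/kg
Osmolar gap = measured − calculated = 273 − 274.5 = -1.5 mOsm/kg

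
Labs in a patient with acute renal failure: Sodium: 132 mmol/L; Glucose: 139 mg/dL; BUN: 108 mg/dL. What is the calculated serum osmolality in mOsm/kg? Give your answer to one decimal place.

Calculated osmolality = 2·Na + glucose/18 + BUN/2.8
= 2·132 + 139/18 + 108/2.8
= 264 + 7.72 + 38.57
= 310.29 mOsm/kg

310.3 mOsm/kg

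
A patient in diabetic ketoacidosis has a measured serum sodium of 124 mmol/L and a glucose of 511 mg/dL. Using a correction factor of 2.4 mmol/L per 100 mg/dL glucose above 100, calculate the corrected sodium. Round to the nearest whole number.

Corrected Na = measured Na + 2.4 · (glucose − 100)/100
= 124 + 2.4 · (511 − 100)/100
= 124 + 9.9
= 133.9 mmol/L

134 mmol/L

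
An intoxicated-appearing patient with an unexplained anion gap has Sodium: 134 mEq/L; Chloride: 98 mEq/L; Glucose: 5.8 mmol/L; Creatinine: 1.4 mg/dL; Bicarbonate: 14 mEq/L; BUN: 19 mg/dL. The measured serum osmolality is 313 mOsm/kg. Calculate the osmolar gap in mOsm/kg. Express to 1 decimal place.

Calculated osmolality = 2·Na + glucose + BUN/2.8
= 2·134 + 5.8 + 19/2.8
= 268 + 5.80 + 6.79
= 280.59 mOsm/kg ≈ 280.6 mOsm/kg
Osmolar gap = measured − calculated = 313 − 280.6 = 32.4 mOsm/kg

32.4 mOsm/kg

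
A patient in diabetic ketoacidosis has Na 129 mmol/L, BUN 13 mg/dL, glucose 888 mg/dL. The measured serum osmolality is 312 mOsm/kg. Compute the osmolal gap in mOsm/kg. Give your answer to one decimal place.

0.0 mOsm/kg

Calculated osmolality = 2·Na + glucose/18 + BUN/2.8
= 2·129 + 888/18 + 13/2.8
= 258 + 49.33 + 4.64
= 311.97 mOsm/kg ≈ 312.0 mOsm/kg
Osmolar gap = measured − calculated = 312 − 312.0 = 0.0 mOsm/kg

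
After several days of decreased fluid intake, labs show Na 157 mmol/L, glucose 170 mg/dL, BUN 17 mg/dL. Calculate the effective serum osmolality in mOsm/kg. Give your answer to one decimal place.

Effective osmolality excludes urea (freely permeant across cell membranes):
2·Na + glucose/18
= 2·157 + 170/18
= 314 + 9.44
= 323.44 mOsm/kg

323.4 mOsm/kg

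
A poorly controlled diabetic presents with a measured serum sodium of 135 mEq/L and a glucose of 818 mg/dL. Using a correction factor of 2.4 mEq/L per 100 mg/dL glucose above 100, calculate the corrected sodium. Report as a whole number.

Corrected Na = measured Na + 2.4 · (glucose − 100)/100
= 135 + 2.4 · (818 − 100)/100
= 135 + 17.2
= 152.2 mEq/L

152 mEq/L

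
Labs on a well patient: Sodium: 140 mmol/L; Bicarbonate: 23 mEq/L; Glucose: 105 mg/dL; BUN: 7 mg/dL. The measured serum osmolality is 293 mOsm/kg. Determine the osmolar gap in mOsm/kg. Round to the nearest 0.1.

4.7 mOsm/kg

Calculated osmolality = 2·Na + glucose/18 + BUN/2.8
= 2·140 + 105/18 + 7/2.8
= 280 + 5.83 + 2.50
= 288.33 mOsm/kg ≈ 288.3 mOsm/kg
Osmolar gap = measured − calculated = 293 − 288.3 = 4.7 mOsm/kg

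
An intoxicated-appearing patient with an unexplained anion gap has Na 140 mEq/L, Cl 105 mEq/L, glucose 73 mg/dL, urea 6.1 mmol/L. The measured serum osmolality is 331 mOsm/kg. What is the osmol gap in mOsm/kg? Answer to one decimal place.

Calculated osmolality = 2·Na + glucose/18 + urea
= 2·140 + 73/18 + 6.1
= 280 + 4.06 + 6.10
= 290.16 mOsm/kg ≈ 290.2 mOsm/kg
Osmolar gap = measured − calculated = 331 − 290.2 = 40.8 mOsm/kg

40.8 mOsm/kg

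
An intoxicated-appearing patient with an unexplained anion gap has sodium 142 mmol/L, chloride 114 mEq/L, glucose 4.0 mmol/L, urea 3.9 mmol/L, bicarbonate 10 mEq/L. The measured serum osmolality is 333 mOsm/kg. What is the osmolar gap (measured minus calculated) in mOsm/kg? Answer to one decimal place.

41.1 mOsm/kg

Calculated osmolality = 2·Na + glucose + urea
= 2·142 + 4 + 3.9
= 284 + 4 + 3.90
= 291.9 mOsm/kg ≈ 291.9 mOsm/kg
Osmolar gap = measured − calculated = 333 − 291.9 = 41.1 mOsm/kg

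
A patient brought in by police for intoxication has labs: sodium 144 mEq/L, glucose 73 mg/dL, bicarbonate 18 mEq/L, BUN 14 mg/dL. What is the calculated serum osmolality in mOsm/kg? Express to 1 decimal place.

297.1 mOsm/kg

Calculated osmolality = 2·Na + glucose/18 + BUN/2.8
= 2·144 + 73/18 + 14/2.8
= 288 + 4.06 + 5
= 297.06 mOsm/kg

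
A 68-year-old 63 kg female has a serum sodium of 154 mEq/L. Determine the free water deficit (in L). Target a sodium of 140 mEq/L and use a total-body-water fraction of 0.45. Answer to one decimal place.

TBW = 0.45 · 63 = 28.35 L
Free water deficit = TBW · (Na/140 − 1)
= 28.35 · (154/140 − 1)
= 28.35 · 0.1
= 2.84 L

2.8 L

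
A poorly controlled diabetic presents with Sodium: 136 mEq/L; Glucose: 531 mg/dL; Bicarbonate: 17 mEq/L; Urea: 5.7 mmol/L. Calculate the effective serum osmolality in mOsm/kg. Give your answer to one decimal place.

301.5 mOsm/kg

Effective osmolality excludes urea (freely permeant across cell membranes):
2·Na + glucose/18
= 2·136 + 531/18
= 272 + 29.5
= 301.5 mOsm/kg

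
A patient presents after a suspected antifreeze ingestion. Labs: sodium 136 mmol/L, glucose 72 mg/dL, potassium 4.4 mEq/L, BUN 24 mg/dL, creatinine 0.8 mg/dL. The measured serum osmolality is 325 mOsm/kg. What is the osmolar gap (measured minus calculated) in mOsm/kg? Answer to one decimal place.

40.4 mOsm/kg

Calculated osmolality = 2·Na + glucose/18 + BUN/2.8
= 2·136 + 72/18 + 24/2.8
= 272 + 4 + 8.57
= 284.57 mOsm/kg ≈ 284.6 mOsm/kg
Osmolar gap = measured − calculated = 325 − 284.6 = 40.4 mOsm/kg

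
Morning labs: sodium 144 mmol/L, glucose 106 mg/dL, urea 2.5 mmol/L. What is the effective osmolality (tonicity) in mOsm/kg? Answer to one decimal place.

293.9 mOsm/kg

Effective osmolality excludes urea (freely permeant across cell membranes):
2·Na + glucose/18
= 2·144 + 106/18
= 288 + 5.89
= 293.89 mOsm/kg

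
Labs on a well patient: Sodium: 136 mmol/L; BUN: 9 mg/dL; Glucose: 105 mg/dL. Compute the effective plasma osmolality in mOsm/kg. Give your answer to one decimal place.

Effective osmolality excludes urea (freely permeant across cell membranes):
2·Na + glucose/18
= 2·136 + 105/18
= 272 + 5.83
= 277.83 mOsm/kg

277.8 mOsm/kg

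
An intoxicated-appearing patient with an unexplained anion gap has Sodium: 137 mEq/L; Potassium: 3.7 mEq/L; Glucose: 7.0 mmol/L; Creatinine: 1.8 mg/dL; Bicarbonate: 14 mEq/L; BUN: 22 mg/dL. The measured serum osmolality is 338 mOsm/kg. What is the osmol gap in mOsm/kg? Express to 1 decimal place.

Calculated osmolality = 2·Na + glucose + BUN/2.8
= 2·137 + 7 + 22/2.8
= 274 + 7 + 7.86
= 288.86 mOsm/kg ≈ 288.9 mOsm/kg
Osmolar gap = measured − calculated = 338 − 288.9 = 49.1 mOsm/kg

49.1 mOsm/kg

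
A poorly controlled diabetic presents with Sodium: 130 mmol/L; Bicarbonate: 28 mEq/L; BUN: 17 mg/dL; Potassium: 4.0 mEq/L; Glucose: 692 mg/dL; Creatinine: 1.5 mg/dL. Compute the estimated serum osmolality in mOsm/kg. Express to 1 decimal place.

304.5 mOsm/kg

Calculated osmolality = 2·Na + glucose/18 + BUN/2.8
= 2·130 + 692/18 + 17/2.8
= 260 + 38.44 + 6.07
= 304.51 mOsm/kg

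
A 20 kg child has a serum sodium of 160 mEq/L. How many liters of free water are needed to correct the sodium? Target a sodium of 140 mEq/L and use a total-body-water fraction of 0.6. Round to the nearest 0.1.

1.7 L

TBW = 0.6 · 20 = 12 L
Free water deficit = TBW · (Na/140 − 1)
= 12 · (160/140 − 1)
= 12 · 0.1429
= 1.71 L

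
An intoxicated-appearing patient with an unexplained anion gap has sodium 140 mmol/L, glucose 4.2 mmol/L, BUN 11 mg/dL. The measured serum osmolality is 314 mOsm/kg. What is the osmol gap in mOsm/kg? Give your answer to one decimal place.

25.9 mOsm/kg

Calculated osmolality = 2·Na + glucose + BUN/2.8
= 2·140 + 4.2 + 11/2.8
= 280 + 4.20 + 3.93
= 288.13 mOsm/kg ≈ 288.1 mOsm/kg
Osmolar gap = measured − calculated = 314 − 288.1 = 25.9 mOsm/kg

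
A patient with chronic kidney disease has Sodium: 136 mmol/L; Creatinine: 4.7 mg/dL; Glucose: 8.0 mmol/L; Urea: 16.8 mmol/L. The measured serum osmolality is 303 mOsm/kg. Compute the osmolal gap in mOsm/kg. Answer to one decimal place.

Calculated osmolality = 2·Na + glucose + urea
= 2·136 + 8 + 16.8
= 272 + 8 + 16.80
= 296.8 mOsm/kg ≈ 296.8 mOsm/kg
Osmolar gap = measured − calculated = 303 − 296.8 = 6.2 mOsm/kg

6.2 mOsm/kg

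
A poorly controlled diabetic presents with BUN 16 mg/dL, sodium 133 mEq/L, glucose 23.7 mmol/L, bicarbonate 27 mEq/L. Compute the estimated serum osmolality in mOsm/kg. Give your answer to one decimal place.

Calculated osmolality = 2·Na + glucose + BUN/2.8
= 2·133 + 23.7 + 16/2.8
= 266 + 23.70 + 5.71
= 295.41 mOsm/kg

295.4 mOsm/kg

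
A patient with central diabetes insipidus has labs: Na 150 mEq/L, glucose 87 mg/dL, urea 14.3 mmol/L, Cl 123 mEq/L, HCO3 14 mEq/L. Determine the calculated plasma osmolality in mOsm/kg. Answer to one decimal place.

319.1 mOsm/kg

Calculated osmolality = 2·Na + glucose/18 + urea
= 2·150 + 87/18 + 14.3
= 300 + 4.83 + 14.30
= 319.13 mOsm/kg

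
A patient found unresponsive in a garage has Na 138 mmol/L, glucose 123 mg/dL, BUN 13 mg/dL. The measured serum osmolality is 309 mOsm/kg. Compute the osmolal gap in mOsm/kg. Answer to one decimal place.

21.5 mOsm/kg

Calculated osmolality = 2·Na + glucose/18 + BUN/2.8
= 2·138 + 123/18 + 13/2.8
= 276 + 6.83 + 4.64
= 287.47 mOsm/kg ≈ 287.5 mOsm/kg
Osmolar gap = measured − calculated = 309 − 287.5 = 21.5 mOsm/kg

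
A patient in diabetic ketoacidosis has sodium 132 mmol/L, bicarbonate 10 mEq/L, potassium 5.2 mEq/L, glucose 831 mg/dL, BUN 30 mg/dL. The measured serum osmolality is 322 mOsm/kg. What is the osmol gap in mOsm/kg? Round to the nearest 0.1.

1.1 mOsm/kg

Calculated osmolality = 2·Na + glucose/18 + BUN/2.8
= 2·132 + 831/18 + 30/2.8
= 264 + 46.17 + 10.71
= 320.88 mOsm/kg ≈ 320.9 mOsm/kg
Osmolar gap = measured − calculated = 322 − 320.9 = 1.1 mOsm/kg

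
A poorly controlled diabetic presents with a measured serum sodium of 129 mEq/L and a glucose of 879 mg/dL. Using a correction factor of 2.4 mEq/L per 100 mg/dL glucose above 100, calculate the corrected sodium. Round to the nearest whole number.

148 mEq/L

Corrected Na = measured Na + 2.4 · (glucose − 100)/100
= 129 + 2.4 · (879 − 100)/100
= 129 + 18.7
= 147.7 mEq/L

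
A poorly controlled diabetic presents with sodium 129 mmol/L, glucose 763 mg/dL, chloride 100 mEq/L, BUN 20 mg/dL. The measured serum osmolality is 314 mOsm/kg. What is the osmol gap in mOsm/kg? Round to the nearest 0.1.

6.5 mOsm/kg

Calculated osmolality = 2·Na + glucose/18 + BUN/2.8
= 2·129 + 763/18 + 20/2.8
= 258 + 42.39 + 7.14
= 307.53 mOsm/kg ≈ 307.5 mOsm/kg
Osmolar gap = measured − calculated = 314 − 307.5 = 6.5 mOsm/kg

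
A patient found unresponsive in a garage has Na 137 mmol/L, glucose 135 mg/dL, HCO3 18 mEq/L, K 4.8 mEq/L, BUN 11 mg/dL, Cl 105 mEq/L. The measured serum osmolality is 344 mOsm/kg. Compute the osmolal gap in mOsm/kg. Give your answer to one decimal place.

Calculated osmolality = 2·Na + glucose/18 + BUN/2.8
= 2·137 + 135/18 + 11/2.8
= 274 + 7.50 + 3.93
= 285.43 mOsm/kg ≈ 285.4 mOsm/kg
Osmolar gap = measured − calculated = 344 − 285.4 = 58.6 mOsm/kg

58.6 mOsm/kg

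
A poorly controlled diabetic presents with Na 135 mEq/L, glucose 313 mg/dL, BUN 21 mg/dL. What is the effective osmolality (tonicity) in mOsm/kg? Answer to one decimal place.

Effective osmolality excludes urea (freely permeant across cell membranes):
2·Na + glucose/18
= 2·135 + 313/18
= 270 + 17.39
= 287.39 mOsm/kg

287.4 mOsm/kg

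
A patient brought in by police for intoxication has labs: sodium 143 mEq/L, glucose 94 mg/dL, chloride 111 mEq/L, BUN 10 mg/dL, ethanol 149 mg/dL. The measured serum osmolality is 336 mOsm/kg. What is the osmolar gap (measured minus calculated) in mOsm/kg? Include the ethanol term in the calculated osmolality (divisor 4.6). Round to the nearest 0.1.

8.8 mOsm/kg

Calculated osmolality = 2·Na + glucose/18 + BUN/2.8 + ethanol/4.6
= 2·143 + 94/18 + 10/2.8 + 149/4.6
= 286 + 5.22 + 3.57 + 32.39
= 327.18 mOsm/kg ≈ 327.2 mOsm/kg
Osmolar gap = measured − calculated = 336 − 327.2 = 8.8 mOsm/kg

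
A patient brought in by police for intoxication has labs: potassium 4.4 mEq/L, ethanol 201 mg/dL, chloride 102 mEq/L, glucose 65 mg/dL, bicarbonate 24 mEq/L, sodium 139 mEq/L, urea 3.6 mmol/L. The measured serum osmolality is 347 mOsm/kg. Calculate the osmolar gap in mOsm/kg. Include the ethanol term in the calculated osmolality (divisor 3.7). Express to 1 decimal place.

Calculated osmolality = 2·Na + glucose/18 + urea + ethanol/3.7
= 2·139 + 65/18 + 3.6 + 201/3.7
= 278 + 3.61 + 3.60 + 54.32
= 339.53 mOsm/kg ≈ 339.5 mOsm/kg
Osmolar gap = measured − calculated = 347 − 339.5 = 7.5 mOsm/kg

7.5 mOsm/kg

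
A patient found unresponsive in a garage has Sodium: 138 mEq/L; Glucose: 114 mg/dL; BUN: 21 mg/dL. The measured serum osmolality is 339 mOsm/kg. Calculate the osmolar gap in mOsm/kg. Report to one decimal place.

49.2 mOsm/kg

Calculated osmolality = 2·Na + glucose/18 + BUN/2.8
= 2·138 + 114/18 + 21/2.8
= 276 + 6.33 + 7.50
= 289.83 mOsm/kg ≈ 289.8 mOsm/kg
Osmolar gap = measured − calculated = 339 − 289.8 = 49.2 mOsm/kg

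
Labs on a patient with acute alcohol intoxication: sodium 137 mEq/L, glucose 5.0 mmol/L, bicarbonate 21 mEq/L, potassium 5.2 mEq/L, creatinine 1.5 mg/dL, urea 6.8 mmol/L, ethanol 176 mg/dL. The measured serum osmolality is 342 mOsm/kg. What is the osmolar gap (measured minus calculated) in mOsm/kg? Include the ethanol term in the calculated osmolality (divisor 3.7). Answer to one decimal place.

Calculated osmolality = 2·Na + glucose + urea + ethanol/3.7
= 2·137 + 5 + 6.8 + 176/3.7
= 274 + 5 + 6.80 + 47.57
= 333.37 mOsm/kg ≈ 333.4 mOsm/kg
Osmolar gap = measured − calculated = 342 − 333.4 = 8.6 mOsm/kg

8.6 mOsm/kg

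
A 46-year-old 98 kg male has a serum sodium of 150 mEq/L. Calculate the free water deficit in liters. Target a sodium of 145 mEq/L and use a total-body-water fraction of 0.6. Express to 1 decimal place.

TBW = 0.6 · 98 = 58.8 L
Free water deficit = TBW · (Na/145 − 1)
= 58.8 · (150/145 − 1)
= 58.8 · 0.0345
= 2.03 L

2.0 L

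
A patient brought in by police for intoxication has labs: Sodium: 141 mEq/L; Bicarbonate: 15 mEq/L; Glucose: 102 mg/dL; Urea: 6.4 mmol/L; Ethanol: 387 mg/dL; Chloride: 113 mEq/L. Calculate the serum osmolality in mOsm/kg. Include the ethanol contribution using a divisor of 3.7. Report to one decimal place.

Calculated osmolality = 2·Na + glucose/18 + urea + ethanol/3.7
= 2·141 + 102/18 + 6.4 + 387/3.7
= 282 + 5.67 + 6.40 + 104.59
= 398.66 mOsm/kg

398.7 mOsm/kg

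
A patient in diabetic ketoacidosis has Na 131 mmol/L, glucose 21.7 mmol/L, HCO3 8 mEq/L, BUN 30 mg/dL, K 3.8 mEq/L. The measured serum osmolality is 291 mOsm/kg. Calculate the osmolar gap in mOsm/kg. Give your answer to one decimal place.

-3.4 mOsm/kg

Calculated osmolality = 2·Na + glucose + BUN/2.8
= 2·131 + 21.7 + 30/2.8
= 262 + 21.70 + 10.71
= 294.41 mOsm/kg ≈ 294.4 mOsm/kg
Osmolar gap = measured − calculated = 291 − 294.4 = -3.4 mOsm/kg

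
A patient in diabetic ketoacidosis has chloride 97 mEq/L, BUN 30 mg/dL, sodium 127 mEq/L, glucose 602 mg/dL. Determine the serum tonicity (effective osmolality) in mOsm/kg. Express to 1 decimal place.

287.4 mOsm/kg

Effective osmolality excludes urea (freely permeant across cell membranes):
2·Na + glucose/18
= 2·127 + 602/18
= 254 + 33.44
= 287.44 mOsm/kg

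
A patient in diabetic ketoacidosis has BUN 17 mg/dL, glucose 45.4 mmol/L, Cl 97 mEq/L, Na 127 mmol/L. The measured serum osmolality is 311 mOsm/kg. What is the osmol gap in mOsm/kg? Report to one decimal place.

5.5 mOsm/kg

Calculated osmolality = 2·Na + glucose + BUN/2.8
= 2·127 + 45.4 + 17/2.8
= 254 + 45.40 + 6.07
= 305.47 mOsm/kg ≈ 305.5 mOsm/kg
Osmolar gap = measured − calculated = 311 − 305.5 = 5.5 mOsm/kg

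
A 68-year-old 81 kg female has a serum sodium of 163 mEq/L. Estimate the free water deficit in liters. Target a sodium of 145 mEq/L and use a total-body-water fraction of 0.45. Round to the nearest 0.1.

TBW = 0.45 · 81 = 36.45 L
Free water deficit = TBW · (Na/145 − 1)
= 36.45 · (163/145 − 1)
= 36.45 · 0.1241
= 4.52 L

4.5 L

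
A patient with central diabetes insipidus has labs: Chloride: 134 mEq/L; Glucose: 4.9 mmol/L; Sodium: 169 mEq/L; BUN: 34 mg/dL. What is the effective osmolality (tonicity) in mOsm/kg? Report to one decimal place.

342.9 mOsm/kg

Effective osmolality excludes urea (freely permeant across cell membranes):
2·Na + glucose
= 2·169 + 4.9
= 338 + 4.9
= 342.9 mOsm/kg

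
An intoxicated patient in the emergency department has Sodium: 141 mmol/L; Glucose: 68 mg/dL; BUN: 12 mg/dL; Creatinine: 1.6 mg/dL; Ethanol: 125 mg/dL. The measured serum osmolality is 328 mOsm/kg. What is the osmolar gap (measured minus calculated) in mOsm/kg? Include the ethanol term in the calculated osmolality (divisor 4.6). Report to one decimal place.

Calculated osmolality = 2·Na + glucose/18 + BUN/2.8 + ethanol/4.6
= 2·141 + 68/18 + 12/2.8 + 125/4.6
= 282 + 3.78 + 4.29 + 27.17
= 317.24 mOsm/kg ≈ 317.2 mOsm/kg
Osmolar gap = measured − calculated = 328 − 317.2 = 10.8 mOsm/kg

10.8 mOsm/kg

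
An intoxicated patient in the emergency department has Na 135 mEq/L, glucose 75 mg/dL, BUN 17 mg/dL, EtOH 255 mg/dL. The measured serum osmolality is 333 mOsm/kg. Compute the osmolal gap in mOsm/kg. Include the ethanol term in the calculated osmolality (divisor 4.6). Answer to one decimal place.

Calculated osmolality = 2·Na + glucose/18 + BUN/2.8 + ethanol/4.6
= 2·135 + 75/18 + 17/2.8 + 255/4.6
= 270 + 4.17 + 6.07 + 55.43
= 335.67 mOsm/kg ≈ 335.7 mOsm/kg
Osmolar gap = measured − calculated = 333 − 335.7 = -2.7 mOsm/kg

-2.7 mOsm/kg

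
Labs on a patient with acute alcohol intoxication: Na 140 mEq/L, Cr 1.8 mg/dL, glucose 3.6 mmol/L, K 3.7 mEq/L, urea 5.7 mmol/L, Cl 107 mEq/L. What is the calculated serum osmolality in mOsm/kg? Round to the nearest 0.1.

289.3 mOsm/kg

Calculated osmolality = 2·Na + glucose + urea
= 2·140 + 3.6 + 5.7
= 280 + 3.60 + 5.70
= 289.3 mOsm/kg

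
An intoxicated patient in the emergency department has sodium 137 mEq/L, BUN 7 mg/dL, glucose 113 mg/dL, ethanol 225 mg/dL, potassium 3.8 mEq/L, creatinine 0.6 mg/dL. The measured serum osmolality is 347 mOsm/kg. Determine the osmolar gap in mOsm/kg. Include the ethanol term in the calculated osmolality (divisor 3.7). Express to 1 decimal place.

3.4 mOsm/kg

Calculated osmolality = 2·Na + glucose/18 + BUN/2.8 + ethanol/3.7
= 2·137 + 113/18 + 7/2.8 + 225/3.7
= 274 + 6.28 + 2.50 + 60.81
= 343.59 mOsm/kg ≈ 343.6 mOsm/kg
Osmolar gap = measured − calculated = 347 − 343.6 = 3.4 mOsm/kg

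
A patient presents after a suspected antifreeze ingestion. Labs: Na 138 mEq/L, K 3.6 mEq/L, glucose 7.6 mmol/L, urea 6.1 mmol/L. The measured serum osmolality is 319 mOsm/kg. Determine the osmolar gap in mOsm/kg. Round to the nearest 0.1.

Calculated osmolality = 2·Na + glucose + urea
= 2·138 + 7.6 + 6.1
= 276 + 7.60 + 6.10
= 289.7 mOsm/kg ≈ 289.7 mOsm/kg
Osmolar gap = measured − calculated = 319 − 289.7 = 29.3 mOsm/kg

29.3 mOsm/kg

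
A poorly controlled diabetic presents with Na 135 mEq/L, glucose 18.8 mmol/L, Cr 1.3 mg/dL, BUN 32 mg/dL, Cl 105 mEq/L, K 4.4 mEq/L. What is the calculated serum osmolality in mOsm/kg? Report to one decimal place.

Calculated osmolality = 2·Na + glucose + BUN/2.8
= 2·135 + 18.8 + 32/2.8
= 270 + 18.80 + 11.43
= 300.23 mOsm/kg

300.2 mOsm/kg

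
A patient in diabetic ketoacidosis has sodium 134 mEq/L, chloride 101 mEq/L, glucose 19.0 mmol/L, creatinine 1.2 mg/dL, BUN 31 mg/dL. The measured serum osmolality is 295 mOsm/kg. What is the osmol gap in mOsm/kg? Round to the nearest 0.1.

-3.1 mOsm/kg

Calculated osmolality = 2·Na + glucose + BUN/2.8
= 2·134 + 19 + 31/2.8
= 268 + 19 + 11.07
= 298.07 mOsm/kg ≈ 298.1 mOsm/kg
Osmolar gap = measured − calculated = 295 − 298.1 = -3.1 mOsm/kg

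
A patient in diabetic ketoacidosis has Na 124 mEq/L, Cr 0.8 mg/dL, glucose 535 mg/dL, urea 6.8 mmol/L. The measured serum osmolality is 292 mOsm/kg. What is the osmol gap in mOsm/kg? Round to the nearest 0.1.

7.5 mOsm/kg

Calculated osmolality = 2·Na + glucose/18 + urea
= 2·124 + 535/18 + 6.8
= 248 + 29.72 + 6.80
= 284.52 mOsm/kg ≈ 284.5 mOsm/kg
Osmolar gap = measured − calculated = 292 − 284.5 = 7.5 mOsm/kg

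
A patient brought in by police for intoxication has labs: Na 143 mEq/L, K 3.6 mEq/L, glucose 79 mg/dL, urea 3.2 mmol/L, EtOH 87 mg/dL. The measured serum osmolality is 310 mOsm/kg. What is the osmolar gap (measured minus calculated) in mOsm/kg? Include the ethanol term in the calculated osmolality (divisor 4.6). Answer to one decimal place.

-2.5 mOsm/kg

Calculated osmolality = 2·Na + glucose/18 + urea + ethanol/4.6
= 2·143 + 79/18 + 3.2 + 87/4.6
= 286 + 4.39 + 3.20 + 18.91
= 312.5 mOsm/kg ≈ 312.5 mOsm/kg
Osmolar gap = measured − calculated = 310 − 312.5 = -2.5 mOsm/kg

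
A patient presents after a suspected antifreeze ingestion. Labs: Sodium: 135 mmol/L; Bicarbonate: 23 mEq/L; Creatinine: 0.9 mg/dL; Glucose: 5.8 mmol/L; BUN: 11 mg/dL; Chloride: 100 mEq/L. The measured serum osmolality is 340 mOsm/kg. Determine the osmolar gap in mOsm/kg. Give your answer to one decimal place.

60.3 mOsm/kg

Calculated osmolality = 2·Na + glucose + BUN/2.8
= 2·135 + 5.8 + 11/2.8
= 270 + 5.80 + 3.93
= 279.73 mOsm/kg ≈ 279.7 mOsm/kg
Osmolar gap = measured − calculated = 340 − 279.7 = 60.3 mOsm/kg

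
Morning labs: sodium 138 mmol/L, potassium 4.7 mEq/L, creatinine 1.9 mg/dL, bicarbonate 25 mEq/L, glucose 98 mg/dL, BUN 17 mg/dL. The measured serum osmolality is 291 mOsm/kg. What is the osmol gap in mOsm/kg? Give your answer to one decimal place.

Calculated osmolality = 2·Na + glucose/18 + BUN/2.8
= 2·138 + 98/18 + 17/2.8
= 276 + 5.44 + 6.07
= 287.51 mOsm/kg ≈ 287.5 mOsm/kg
Osmolar gap = measured − calculated = 291 − 287.5 = 3.5 mOsm/kg

3.5 mOsm/kg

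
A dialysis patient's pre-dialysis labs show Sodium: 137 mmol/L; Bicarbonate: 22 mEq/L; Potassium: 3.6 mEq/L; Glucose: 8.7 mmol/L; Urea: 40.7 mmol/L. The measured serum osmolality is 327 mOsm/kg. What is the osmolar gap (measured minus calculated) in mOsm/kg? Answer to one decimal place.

Calculated osmolality = 2·Na + glucose + urea
= 2·137 + 8.7 + 40.7
= 274 + 8.70 + 40.70
= 323.4 mOsm/kg ≈ 323.4 mOsm/kg
Osmolar gap = measured − calculated = 327 − 323.4 = 3.6 mOsm/kg

3.6 mOsm/kg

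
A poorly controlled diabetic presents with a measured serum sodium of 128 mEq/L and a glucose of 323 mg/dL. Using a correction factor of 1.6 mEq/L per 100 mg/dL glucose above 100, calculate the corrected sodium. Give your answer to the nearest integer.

132 mEq/L

Corrected Na = measured Na + 1.6 · (glucose − 100)/100
= 128 + 1.6 · (323 − 100)/100
= 128 + 3.6
= 131.6 mEq/L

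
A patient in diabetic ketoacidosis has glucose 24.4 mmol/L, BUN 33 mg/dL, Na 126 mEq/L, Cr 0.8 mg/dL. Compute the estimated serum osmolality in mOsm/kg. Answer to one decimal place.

288.2 mOsm/kg

Calculated osmolality = 2·Na + glucose + BUN/2.8
= 2·126 + 24.4 + 33/2.8
= 252 + 24.40 + 11.79
= 288.19 mOsm/kg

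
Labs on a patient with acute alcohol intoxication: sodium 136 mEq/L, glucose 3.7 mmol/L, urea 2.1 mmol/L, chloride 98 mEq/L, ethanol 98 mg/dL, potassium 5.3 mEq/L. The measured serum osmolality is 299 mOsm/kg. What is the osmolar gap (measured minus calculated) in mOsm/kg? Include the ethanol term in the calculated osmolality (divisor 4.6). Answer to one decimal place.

Calculated osmolality = 2·Na + glucose + urea + ethanol/4.6
= 2·136 + 3.7 + 2.1 + 98/4.6
= 272 + 3.70 + 2.10 + 21.30
= 299.1 mOsm/kg ≈ 299.1 mOsm/kg
Osmolar gap = measured − calculated = 299 − 299.1 = -0.1 mOsm/kg

-0.1 mOsm/kg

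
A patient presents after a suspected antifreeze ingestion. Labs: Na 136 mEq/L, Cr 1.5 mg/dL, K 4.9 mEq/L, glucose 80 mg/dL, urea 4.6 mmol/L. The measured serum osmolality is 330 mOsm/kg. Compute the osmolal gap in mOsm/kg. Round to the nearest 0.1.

Calculated osmolality = 2·Na + glucose/18 + urea
= 2·136 + 80/18 + 4.6
= 272 + 4.44 + 4.60
= 281.04 mOsm/kg ≈ 281.0 mOsm/kg
Osmolar gap = measured − calculated = 330 − 281.0 = 49.0 mOsm/kg

49.0 mOsm/kg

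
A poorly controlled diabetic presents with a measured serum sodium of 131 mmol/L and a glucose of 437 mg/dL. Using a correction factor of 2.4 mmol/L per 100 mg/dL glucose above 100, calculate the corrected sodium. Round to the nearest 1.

Corrected Na = measured Na + 2.4 · (glucose − 100)/100
= 131 + 2.4 · (437 − 100)/100
= 131 + 8.1
= 139.1 mmol/L

139 mmol/L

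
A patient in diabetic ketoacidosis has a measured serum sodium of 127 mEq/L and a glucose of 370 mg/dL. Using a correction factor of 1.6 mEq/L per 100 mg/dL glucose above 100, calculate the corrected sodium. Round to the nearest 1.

Corrected Na = measured Na + 1.6 · (glucose − 100)/100
= 127 + 1.6 · (370 − 100)/100
= 127 + 4.3
= 131.3 mEq/L

131 mEq/L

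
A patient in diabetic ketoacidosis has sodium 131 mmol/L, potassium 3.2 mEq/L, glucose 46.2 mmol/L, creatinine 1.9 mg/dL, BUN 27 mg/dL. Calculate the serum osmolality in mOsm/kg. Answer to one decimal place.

317.8 mOsm/kg

Calculated osmolality = 2·Na + glucose + BUN/2.8
= 2·131 + 46.2 + 27/2.8
= 262 + 46.20 + 9.64
= 317.84 mOsm/kg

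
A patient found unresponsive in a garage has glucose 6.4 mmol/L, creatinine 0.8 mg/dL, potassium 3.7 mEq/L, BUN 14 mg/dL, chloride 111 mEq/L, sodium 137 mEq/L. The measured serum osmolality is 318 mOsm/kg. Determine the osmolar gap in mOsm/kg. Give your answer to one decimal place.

32.6 mOsm/kg

Calculated osmolality = 2·Na + glucose + BUN/2.8
= 2·137 + 6.4 + 14/2.8
= 274 + 6.40 + 5
= 285.4 mOsm/kg ≈ 285.4 mOsm/kg
Osmolar gap = measured − calculated = 318 − 285.4 = 32.6 mOsm/kg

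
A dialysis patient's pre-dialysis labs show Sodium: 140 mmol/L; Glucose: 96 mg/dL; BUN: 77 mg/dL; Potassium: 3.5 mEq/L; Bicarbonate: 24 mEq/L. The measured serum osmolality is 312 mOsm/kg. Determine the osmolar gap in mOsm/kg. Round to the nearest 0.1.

Calculated osmolality = 2·Na + glucose/18 + BUN/2.8
= 2·140 + 96/18 + 77/2.8
= 280 + 5.33 + 27.50
= 312.83 mOsm/kg ≈ 312.8 mOsm/kg
Osmolar gap = measured − calculated = 312 − 312.8 = -0.8 mOsm/kg

-0.8 mOsm/kg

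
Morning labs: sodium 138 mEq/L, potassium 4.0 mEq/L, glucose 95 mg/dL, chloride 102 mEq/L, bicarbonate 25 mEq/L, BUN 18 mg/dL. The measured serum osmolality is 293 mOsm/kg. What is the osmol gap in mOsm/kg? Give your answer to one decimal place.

Calculated osmolality = 2·Na + glucose/18 + BUN/2.8
= 2·138 + 95/18 + 18/2.8
= 276 + 5.28 + 6.43
= 287.71 mOsm/kg ≈ 287.7 mOsm/kg
Osmolar gap = measured − calculated = 293 − 287.7 = 5.3 mOsm/kg

5.3 mOsm/kg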